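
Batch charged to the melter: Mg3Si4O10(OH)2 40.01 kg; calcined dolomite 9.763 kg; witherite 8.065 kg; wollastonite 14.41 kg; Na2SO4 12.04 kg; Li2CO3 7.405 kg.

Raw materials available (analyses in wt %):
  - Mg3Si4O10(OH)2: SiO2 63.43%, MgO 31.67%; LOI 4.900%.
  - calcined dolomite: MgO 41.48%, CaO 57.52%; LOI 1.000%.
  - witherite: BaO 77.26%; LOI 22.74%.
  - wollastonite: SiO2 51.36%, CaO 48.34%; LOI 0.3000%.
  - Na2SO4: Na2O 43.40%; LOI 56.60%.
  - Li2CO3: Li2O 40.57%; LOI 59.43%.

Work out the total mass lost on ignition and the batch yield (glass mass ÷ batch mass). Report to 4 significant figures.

The whole derivation carries full float precision through the solve; mid-chain values are shown (rounded to four significant digits) on the page — a single rounding finalizes each reported value; the derived quantities, including totals, LOI, yield, net glass mass, the six compositions, are recomputed from the batch weights at 76.54 kg of glass at exact precision as they appear in the problem or answer text.
LOI of each material in turn:
  Mg3Si4O10(OH)2: 40.01 × 0.04900 = 1.960 kg
  calcined dolomite: 9.763 × 0.01000 = 0.09763 kg
  witherite: 8.065 × 0.2274 = 1.834 kg
  wollastonite: 14.41 × 0.003000 = 0.04323 kg
  Na2SO4: 12.04 × 0.5660 = 6.815 kg
  Li2CO3: 7.405 × 0.5943 = 4.401 kg
Total LOI = 15.15 kg
Glass = batch − LOI = 91.69 − 15.15 = 76.54 kg

LOI loss = 15.15 kg; glass = 76.54 kg; yield = 83.48%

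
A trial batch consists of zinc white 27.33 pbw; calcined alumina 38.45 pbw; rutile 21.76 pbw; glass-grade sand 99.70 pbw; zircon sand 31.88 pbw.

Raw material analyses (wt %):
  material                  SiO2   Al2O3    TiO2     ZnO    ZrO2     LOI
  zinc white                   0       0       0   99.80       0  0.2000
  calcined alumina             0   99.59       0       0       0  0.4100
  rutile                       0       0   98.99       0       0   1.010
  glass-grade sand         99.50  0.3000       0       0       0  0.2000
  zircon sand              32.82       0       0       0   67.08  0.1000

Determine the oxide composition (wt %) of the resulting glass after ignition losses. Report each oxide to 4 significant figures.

Glass mass = 218.5 pbw (batch 219.1 − LOI 0.6634).
Composition: SiO2 50.20%, Al2O3 17.67%, TiO2 9.860%, ZnO 12.49%, ZrO2 9.789%

Values along the way are printed rounded off to 4 significant digits in the printout — each numeric step maintains full float precision throughout; exactly one rounding goes into each reported result — derived quantities, including the five compositions, totals, glass mass, the yield, ignition loss, are carried starting from the weights for 218.5 pbw of glass at full float precision precisely as stated by question or answer.
Delivered oxide masses:
  SiO2: 99.70·0.9950 + 31.88·0.3282 = 109.7 pbw
  Al2O3: 38.45·0.9959 + 99.70·0.003000 = 38.59 pbw
  TiO2: 21.76·0.9899 = 21.54 pbw
  ZnO: 27.33·0.9980 = 27.28 pbw
  ZrO2: 31.88·0.6708 = 21.39 pbw
LOI: 27.33·0.002000 + 38.45·0.004100 + 21.76·0.01010 + 99.70·0.002000 + 31.88·0.001000 = 0.6634 pbw
Glass = total batch minus LOI = 219.1 − 0.6634 = 218.5 pbw (equal to the oxide-mass sum)
oxide / glass × 100 gives the wt %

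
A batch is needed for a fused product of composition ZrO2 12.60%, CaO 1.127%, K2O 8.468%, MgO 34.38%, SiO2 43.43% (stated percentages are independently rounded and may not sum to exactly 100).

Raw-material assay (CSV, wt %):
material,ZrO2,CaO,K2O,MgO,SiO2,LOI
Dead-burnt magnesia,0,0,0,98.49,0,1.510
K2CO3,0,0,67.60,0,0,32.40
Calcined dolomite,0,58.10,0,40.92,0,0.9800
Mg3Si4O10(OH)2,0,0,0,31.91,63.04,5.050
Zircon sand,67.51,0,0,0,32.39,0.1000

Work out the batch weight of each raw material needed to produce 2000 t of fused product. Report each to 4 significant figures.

All internal work maintains exact precision throughout; the intermediate values are printed, with 4-significant-figure rounding, across the worked steps. Exactly one rounding lands on every reported figure — derived quantities, which include the five compositions, totals, the yield, glass mass, ignition loss, are computed in full float precision, precisely as stated by the question or the answer, from the batch weights on 2000 t of glass.
Oxide-by-oxide targets in 2000 t fused product:
  ZrO2: 12.60% × 2000 = 252.0 t
  CaO: 1.127% × 2000 = 22.54 t
  K2O: 8.468% × 2000 = 169.4 t
  MgO: 34.38% × 2000 = 687.6 t
  SiO2: 43.43% × 2000 = 868.6 t
Per-oxide balance check with the batch weights as given, under the basis named above (summed amounts equal target values net of answer rounding effects):
  ZrO2: 373.3·0.6751 = 252.0 t (target 252.0 t)
  CaO: 38.80·0.5810 = 22.54 t (target 22.54 t)
  K2O: 250.5·0.6760 = 169.3 t (target 169.4 t)
  MgO: 297.7·0.9849 + 38.80·0.4092 + 1186·0.3191 = 687.5 t (target 687.6 t)
  SiO2: 1186·0.6304 + 373.3·0.3239 = 868.6 t (target 868.6 t)
Mass balance on the glass: the batch minus its LOI: 2000 t (the targets, summed, come to 2000 t; the stated basis being 2000 t — any gap is answer rounding).
Total batch = Σ batch = 2146 t; the LOI term Σ batch·LOI equals 146.3 t; the yield ratio, glass ÷ batch: 93.18%.

Batch per 2000 t fused product:
  Dead-burnt magnesia: 297.7 t
  K2CO3: 250.5 t
  Calcined dolomite: 38.80 t
  Mg3Si4O10(OH)2: 1186 t
  Zircon sand: 373.3 t
Total batch = 2146 t; LOI loss = 146.3 t; yield = 93.18%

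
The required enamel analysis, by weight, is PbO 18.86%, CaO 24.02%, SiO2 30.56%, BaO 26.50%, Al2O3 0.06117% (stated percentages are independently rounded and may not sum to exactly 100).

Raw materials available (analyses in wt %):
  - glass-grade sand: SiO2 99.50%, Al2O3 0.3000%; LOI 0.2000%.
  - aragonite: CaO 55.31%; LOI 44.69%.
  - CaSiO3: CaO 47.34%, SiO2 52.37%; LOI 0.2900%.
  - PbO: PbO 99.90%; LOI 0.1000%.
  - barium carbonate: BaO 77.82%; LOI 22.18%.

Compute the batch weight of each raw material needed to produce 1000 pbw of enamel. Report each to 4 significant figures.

Batch per 1000 pbw enamel:
  glass-grade sand: 203.9 pbw
  aragonite: 266.4 pbw
  CaSiO3: 196.1 pbw
  PbO: 188.8 pbw
  barium carbonate: 340.5 pbw
Total batch = 1196 pbw; LOI loss = 195.7 pbw; yield = 83.63%

Mid-chain values are printed rounded off to 4 significant digits within the worked lines — each numeric step keeps full float precision through every step — every reported number is rounded once only — all derived quantities (yield, the five compositions, ignition loss, glass mass, totals) are re-derived at full precision from the batch weights for 1000 pbw of glass, exactly as printed in problem or answer.
Target masses of each oxide per 1000 pbw enamel:
  PbO: 18.86% × 1000 = 188.6 pbw
  CaO: 24.02% × 1000 = 240.2 pbw
  SiO2: 30.56% × 1000 = 305.6 pbw
  BaO: 26.50% × 1000 = 265.0 pbw
  Al2O3: 0.06117% × 1000 = 0.6117 pbw
A balance pass over the oxides, with the batch weights as given, per the basis as stated (summed amounts equal target values within answer rounding):
  PbO: 188.8·0.9990 = 188.6 pbw (target 188.6 pbw)
  CaO: 266.4·0.5531 + 196.1·0.4734 = 240.2 pbw (target 240.2 pbw)
  SiO2: 203.9·0.9950 + 196.1·0.5237 = 305.6 pbw (target 305.6 pbw)
  BaO: 340.5·0.7782 = 265.0 pbw (target 265.0 pbw)
  Al2O3: 203.9·0.003000 = 0.6117 pbw (target 0.6117 pbw)
Glass-mass closure: batch Σ − ignition loss = 1000 pbw (summing oxide targets gives 1000 pbw; stated basis 1000 pbw — deltas are rounding alone).
Batch grand total — Σ batch = 1196 pbw; ignition loss, Σ(batch × LOI) = 195.7 pbw; yield, glass over the total, = 83.63%.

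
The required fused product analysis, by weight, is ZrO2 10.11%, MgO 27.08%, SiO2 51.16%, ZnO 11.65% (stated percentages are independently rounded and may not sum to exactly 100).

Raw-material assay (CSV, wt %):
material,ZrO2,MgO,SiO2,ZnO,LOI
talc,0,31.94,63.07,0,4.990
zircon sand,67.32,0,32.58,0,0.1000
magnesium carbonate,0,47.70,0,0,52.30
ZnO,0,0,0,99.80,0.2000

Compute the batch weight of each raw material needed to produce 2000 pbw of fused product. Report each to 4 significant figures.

All internal work carries full precision at all times — in-progress results are shown, rounded to four significant digits, between the steps — every reported value sees exactly one rounding. The derived quantities are computed from the batch weights per 2000 pbw of glass at exact precision (four oxide percentages, net glass mass, totals, LOI, the yield) precisely as stated by the problem or the answer.
Per-oxide target masses for 2000 pbw fused product:
  ZrO2: 10.11% × 2000 = 202.2 pbw
  MgO: 27.08% × 2000 = 541.6 pbw
  SiO2: 51.16% × 2000 = 1023 pbw
  ZnO: 11.65% × 2000 = 233.0 pbw
Sums-versus-targets review applying the batch weights above, under the basis named above (each sum matches its target mass modulo rounding of the values):
  ZrO2: 300.4·0.6732 = 202.2 pbw (target 202.2 pbw)
  MgO: 1467·0.3194 + 153.0·0.4770 = 541.5 pbw (target 541.6 pbw)
  SiO2: 1467·0.6307 + 300.4·0.3258 = 1023 pbw (target 1023 pbw)
  ZnO: 233.5·0.9980 = 233.0 pbw (target 233.0 pbw)
Glass-mass bookkeeping: batch Σ − ignition loss = 2000 pbw (summing oxide targets gives 2000 pbw; basis as stated: 2000 pbw — deltas are rounding alone).
Total batch = Σ batch = 2154 pbw; Σ batch·LOI gives LOI loss = 154.0 pbw; yield, glass over the total, = 92.85%.

Batch per 2000 pbw fused product:
  talc: 1467 pbw
  zircon sand: 300.4 pbw
  magnesium carbonate: 153.0 pbw
  ZnO: 233.5 pbw
Total batch = 2154 pbw; LOI loss = 154.0 pbw; yield = 92.85%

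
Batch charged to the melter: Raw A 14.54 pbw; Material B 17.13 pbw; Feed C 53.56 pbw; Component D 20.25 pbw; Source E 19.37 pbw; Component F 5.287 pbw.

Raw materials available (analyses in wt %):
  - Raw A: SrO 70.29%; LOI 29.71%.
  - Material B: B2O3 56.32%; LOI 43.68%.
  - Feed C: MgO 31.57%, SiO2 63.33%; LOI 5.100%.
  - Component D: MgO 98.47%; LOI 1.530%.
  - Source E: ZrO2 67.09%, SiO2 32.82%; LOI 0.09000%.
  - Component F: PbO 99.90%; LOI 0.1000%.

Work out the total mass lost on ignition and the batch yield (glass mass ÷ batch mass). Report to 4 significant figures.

All internal work keeps full precision throughout — working values are printed rounded to four significant digits when written out — a single rounding finalizes every reported figure. The derived quantities are rebuilt in full precision (six oxide percentages, totals, yield, glass mass, LOI) from the weighed amounts at 115.3 pbw of glass precisely as stated by question or answer.
Per-material ignition loss:
  Raw A: 14.54 × 0.2971 = 4.320 pbw
  Material B: 17.13 × 0.4368 = 7.482 pbw
  Feed C: 53.56 × 0.05100 = 2.732 pbw
  Component D: 20.25 × 0.01530 = 0.3098 pbw
  Source E: 19.37 × 9.000e-04 = 0.01743 pbw
  Component F: 5.287 × 0.001000 = 0.005287 pbw
Total LOI = 14.87 pbw
Glass = batch − LOI = 130.1 − 14.87 = 115.3 pbw

LOI loss = 14.87 pbw; glass = 115.3 pbw; yield = 88.58%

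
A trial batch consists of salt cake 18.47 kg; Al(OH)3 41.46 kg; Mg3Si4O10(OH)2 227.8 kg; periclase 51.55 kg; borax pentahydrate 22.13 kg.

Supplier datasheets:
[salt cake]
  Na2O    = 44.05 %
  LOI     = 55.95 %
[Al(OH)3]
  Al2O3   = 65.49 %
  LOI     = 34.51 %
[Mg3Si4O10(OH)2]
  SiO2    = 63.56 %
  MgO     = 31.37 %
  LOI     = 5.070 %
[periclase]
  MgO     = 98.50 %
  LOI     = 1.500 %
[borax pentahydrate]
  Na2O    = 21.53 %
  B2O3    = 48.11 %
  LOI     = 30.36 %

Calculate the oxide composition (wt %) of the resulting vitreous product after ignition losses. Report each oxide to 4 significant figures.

Each numeric step keeps full precision at every stage. Working values are printed rounded to 4 significant digits alongside each step; every reported value sees exactly one rounding — the derived quantities, including LOI, the totals, glass mass, the five compositions, the yield, are recomputed from the batch weights on 317.7 kg of glass at full precision, precisely as stated by the question or the answer.
Oxide-by-oxide delivered mass:
  SiO2: 227.8·0.6356 = 144.8 kg
  Al2O3: 41.46·0.6549 = 27.15 kg
  Na2O: 18.47·0.4405 + 22.13·0.2153 = 12.90 kg
  MgO: 227.8·0.3137 + 51.55·0.9850 = 122.2 kg
  B2O3: 22.13·0.4811 = 10.65 kg
LOI: 18.47·0.5595 + 41.46·0.3451 + 227.8·0.05070 + 51.55·0.01500 + 22.13·0.3036 = 43.68 kg
batch − LOI leaves glass = 361.4 − 43.68 = 317.7 kg (equal to the oxide-mass sum)
percent by weight: oxide/glass ×100

Glass mass = 317.7 kg (batch 361.4 − LOI 43.68).
Composition: SiO2 45.57%, Al2O3 8.546%, Na2O 4.060%, MgO 38.47%, B2O3 3.351%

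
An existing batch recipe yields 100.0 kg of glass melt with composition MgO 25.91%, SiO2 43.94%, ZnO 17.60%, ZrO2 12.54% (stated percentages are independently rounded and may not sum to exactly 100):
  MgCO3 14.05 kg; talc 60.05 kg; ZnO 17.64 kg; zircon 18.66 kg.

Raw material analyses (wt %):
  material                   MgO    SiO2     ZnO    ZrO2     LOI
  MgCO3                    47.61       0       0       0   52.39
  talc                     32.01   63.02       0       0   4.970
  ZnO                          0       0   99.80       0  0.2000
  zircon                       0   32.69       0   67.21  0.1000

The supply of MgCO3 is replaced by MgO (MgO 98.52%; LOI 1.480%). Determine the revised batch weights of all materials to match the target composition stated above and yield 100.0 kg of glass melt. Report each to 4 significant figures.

Each numeric step keeps full float precision at each step. In-progress results are displayed with 4-significant-digit rounding in the working; exactly one rounding is applied to every reported number; all derived quantities (the yield, glass mass, totals, ignition loss, four oxide percentages) are computed in exact precision from the batch weights on 100.0 kg of glass, as quoted within the problem or answer text.
The oxide mass targets at 100.0 kg glass melt:
  MgO: 25.91% × 100.0 = 25.91 kg
  SiO2: 43.94% × 100.0 = 43.94 kg
  ZnO: 17.60% × 100.0 = 17.60 kg
  ZrO2: 12.54% × 100.0 = 12.54 kg
Mass-balance tally per oxide per the reported batch figures, per the basis as stated (every target is met by its sum given rounding of the digits):
  MgO: 6.790·0.9852 + 60.05·0.3201 = 25.91 kg (target 25.91 kg)
  SiO2: 60.05·0.6302 + 18.66·0.3269 = 43.94 kg (target 43.94 kg)
  ZnO: 17.64·0.9980 = 17.60 kg (target 17.60 kg)
  ZrO2: 18.66·0.6721 = 12.54 kg (target 12.54 kg)
Consistency of the glass mass: total charge less LOI = 100.0 kg (the Σ of target masses is 99.99 kg; against the stated basis, 100.0 kg — any gap is answer rounding).
Total batch = Σ batch = 103.1 kg; LOI loss = Σ batch·LOI = 3.139 kg; glass ÷ batch gives a yield of 96.96%.

Revised batch per 100.0 kg glass melt:
  MgO: 6.790 kg
  talc: 60.05 kg
  ZnO: 17.64 kg
  zircon: 18.66 kg
Total batch = 103.1 kg; LOI loss = 3.139 kg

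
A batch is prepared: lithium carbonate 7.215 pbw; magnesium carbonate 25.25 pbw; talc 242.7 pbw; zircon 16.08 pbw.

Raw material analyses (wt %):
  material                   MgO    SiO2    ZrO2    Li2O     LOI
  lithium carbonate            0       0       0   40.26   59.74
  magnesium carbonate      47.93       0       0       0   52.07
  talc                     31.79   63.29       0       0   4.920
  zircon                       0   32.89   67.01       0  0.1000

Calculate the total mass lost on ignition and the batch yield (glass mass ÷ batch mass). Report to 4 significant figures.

All internal work keeps exact precision through every step. The intermediate values are shown rounded to four significant figures when written out; every reported result is rounded only once; the derived quantities, which include ignition loss, net glass mass, the yield, totals, four oxide percentages, are rebuilt in exact precision, as set out in problem or answer, starting from the weights per 261.8 pbw of glass.
Loss on ignition, line by line:
  lithium carbonate: 7.215 × 0.5974 = 4.310 pbw
  magnesium carbonate: 25.25 × 0.5207 = 13.15 pbw
  talc: 242.7 × 0.04920 = 11.94 pbw
  zircon: 16.08 × 0.001000 = 0.01608 pbw
Total LOI = 29.41 pbw
Glass = batch − LOI = 291.2 − 29.41 = 261.8 pbw

LOI loss = 29.41 pbw; glass = 261.8 pbw; yield = 89.90%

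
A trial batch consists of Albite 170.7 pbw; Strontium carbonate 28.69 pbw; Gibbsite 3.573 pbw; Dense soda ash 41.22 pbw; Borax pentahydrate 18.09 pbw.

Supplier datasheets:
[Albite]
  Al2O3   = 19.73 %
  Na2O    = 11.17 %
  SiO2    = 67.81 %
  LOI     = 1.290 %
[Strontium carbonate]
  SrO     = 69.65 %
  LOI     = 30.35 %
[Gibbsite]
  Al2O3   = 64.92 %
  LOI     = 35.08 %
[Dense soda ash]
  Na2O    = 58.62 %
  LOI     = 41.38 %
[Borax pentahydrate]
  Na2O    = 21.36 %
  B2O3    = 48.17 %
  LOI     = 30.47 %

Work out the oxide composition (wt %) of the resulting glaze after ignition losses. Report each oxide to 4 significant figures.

All internal work holds full precision from start to finish; rounding to four significant figures extends to every working value as shown — each reported figure is rounded exactly once; the derived quantities, including the yield, totals, glass mass, ignition loss, five oxide percentages, are re-derived starting from the weights at 227.5 pbw of glass at full float precision as given in the problem or the answer.
What the batch supplies per oxide:
  SrO: 28.69·0.6965 = 19.98 pbw
  Al2O3: 170.7·0.1973 + 3.573·0.6492 = 36.00 pbw
  Na2O: 170.7·0.1117 + 41.22·0.5862 + 18.09·0.2136 = 47.09 pbw
  B2O3: 18.09·0.4817 = 8.714 pbw
  SiO2: 170.7·0.6781 = 115.8 pbw
LOI: 170.7·0.01290 + 28.69·0.3035 + 3.573·0.3508 + 41.22·0.4138 + 18.09·0.3047 = 34.73 pbw
Glass = total batch minus LOI = 262.3 − 34.73 = 227.5 pbw (= the summed oxide contributions)
percent by weight: oxide/glass ×100

Glass mass = 227.5 pbw (batch 262.3 − LOI 34.73).
Composition: SrO 8.782%, Al2O3 15.82%, Na2O 20.70%, B2O3 3.830%, SiO2 50.87%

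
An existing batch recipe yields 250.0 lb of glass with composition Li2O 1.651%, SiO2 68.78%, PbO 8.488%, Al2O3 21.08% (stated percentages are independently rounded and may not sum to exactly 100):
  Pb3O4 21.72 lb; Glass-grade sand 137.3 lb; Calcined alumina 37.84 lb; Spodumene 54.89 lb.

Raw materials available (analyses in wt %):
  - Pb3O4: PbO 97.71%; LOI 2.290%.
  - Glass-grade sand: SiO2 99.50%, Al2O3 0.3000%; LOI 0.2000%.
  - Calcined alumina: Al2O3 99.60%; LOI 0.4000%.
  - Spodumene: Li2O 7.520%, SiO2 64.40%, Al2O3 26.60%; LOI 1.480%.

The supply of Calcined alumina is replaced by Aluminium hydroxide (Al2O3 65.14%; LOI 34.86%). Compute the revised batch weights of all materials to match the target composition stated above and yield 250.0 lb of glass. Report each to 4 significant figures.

All arithmetic keeps full float precision through the solve — working values appear, rounded to four significant digits, across the worked steps. Each reported value receives exactly one rounding — all derived quantities (totals, LOI, the yield, glass mass, four oxide percentages) are rebuilt in full precision from the weighed amounts on 250.0 lb of glass as given in the question or the answer.
Oxide mass targets, per 250.0 lb glass:
  Li2O: 1.651% × 250.0 = 4.128 lb
  SiO2: 68.78% × 250.0 = 172.0 lb
  PbO: 8.488% × 250.0 = 21.22 lb
  Al2O3: 21.08% × 250.0 = 52.70 lb
Oxide-by-oxide audit from the weights as reported, relative to the basis at hand (sums match the target masses exact up to rounding of places):
  Li2O: 54.89·0.07520 = 4.128 lb (target 4.128 lb)
  SiO2: 137.3·0.9950 + 54.89·0.6440 = 172.0 lb (target 172.0 lb)
  PbO: 21.72·0.9771 = 21.22 lb (target 21.22 lb)
  Al2O3: 137.3·0.003000 + 57.86·0.6514 + 54.89·0.2660 = 52.70 lb (target 52.70 lb)
The glass-mass cross-check: Σ batch − LOI loss = 250.0 lb (summing oxide targets gives 250.0 lb; the stated basis being 250.0 lb — a pure rounding effect).
Summing the batch: Σ batch = 271.8 lb; Σ batch·LOI gives LOI loss = 21.75 lb; yield: glass divided by total = 92.00%.

Revised batch per 250.0 lb glass:
  Pb3O4: 21.72 lb
  Glass-grade sand: 137.3 lb
  Aluminium hydroxide: 57.86 lb
  Spodumene: 54.89 lb
Total batch = 271.8 lb; LOI loss = 21.75 lb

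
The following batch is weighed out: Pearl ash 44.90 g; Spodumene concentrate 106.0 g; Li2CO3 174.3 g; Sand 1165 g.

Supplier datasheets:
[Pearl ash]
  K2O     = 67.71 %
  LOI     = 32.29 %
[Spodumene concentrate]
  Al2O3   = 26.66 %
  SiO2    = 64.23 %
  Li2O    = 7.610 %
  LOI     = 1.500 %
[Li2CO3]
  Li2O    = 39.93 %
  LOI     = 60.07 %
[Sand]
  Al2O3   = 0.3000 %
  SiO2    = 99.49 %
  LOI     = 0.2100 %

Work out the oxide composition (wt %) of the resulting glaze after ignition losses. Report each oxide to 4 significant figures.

Glass mass = 1367 g (batch 1490 − LOI 123.2).
Composition: Al2O3 2.323%, SiO2 89.77%, K2O 2.224%, Li2O 5.682%

Values along the way are displayed, with 4-significant-digit rounding, within the worked lines — the working math keeps full precision at each step — a single rounding completes every reported result. The derived quantities (glass mass, four oxide percentages, LOI, yield, the totals) are computed in full float precision using the weight values for 1367 g of glass, precisely as stated by question or answer.
Oxide masses out of the charge:
  Al2O3: 106.0·0.2666 + 1165·0.003000 = 31.75 g
  SiO2: 106.0·0.6423 + 1165·0.9949 = 1227 g
  K2O: 44.90·0.6771 = 30.40 g
  Li2O: 106.0·0.07610 + 174.3·0.3993 = 77.66 g
LOI: 44.90·0.3229 + 106.0·0.01500 + 174.3·0.6007 + 1165·0.002100 = 123.2 g
The glass mass, total less LOI, = 1490 − 123.2 = 1367 g (= the summed oxide contributions)
wt %: oxide over glass, times 100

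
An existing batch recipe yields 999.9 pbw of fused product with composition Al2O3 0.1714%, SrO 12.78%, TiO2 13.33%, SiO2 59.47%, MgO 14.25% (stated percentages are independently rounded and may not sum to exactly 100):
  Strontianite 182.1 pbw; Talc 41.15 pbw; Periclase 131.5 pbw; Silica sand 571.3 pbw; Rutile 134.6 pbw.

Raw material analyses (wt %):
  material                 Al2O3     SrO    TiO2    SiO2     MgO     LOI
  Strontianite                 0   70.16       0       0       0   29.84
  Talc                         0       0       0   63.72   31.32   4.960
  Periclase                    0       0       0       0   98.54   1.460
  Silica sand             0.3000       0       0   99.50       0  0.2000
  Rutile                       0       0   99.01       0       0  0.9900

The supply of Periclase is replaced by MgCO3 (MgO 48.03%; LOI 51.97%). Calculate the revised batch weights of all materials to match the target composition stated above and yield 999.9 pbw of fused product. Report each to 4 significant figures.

All arithmetic runs at full float precision through the solve. Working values are displayed, rounded to 4 significant figures, alongside each step; a single rounding produces every reported value. The derived quantities (LOI, the totals, yield, five oxide percentages, net glass mass) are recomputed at full precision from the batch weights for 999.9 pbw of glass as written in problem or answer.
The oxide mass targets at 999.9 pbw fused product:
  Al2O3: 0.1714% × 999.9 = 1.714 pbw
  SrO: 12.78% × 999.9 = 127.8 pbw
  TiO2: 13.33% × 999.9 = 133.3 pbw
  SiO2: 59.47% × 999.9 = 594.6 pbw
  MgO: 14.25% × 999.9 = 142.5 pbw
Balance tally, oxide-wise, using the reported weights, versus the basis set out (each sum matches its target mass up to rounding of the answer):
  Al2O3: 571.3·0.003000 = 1.714 pbw (target 1.714 pbw)
  SrO: 182.1·0.7016 = 127.8 pbw (target 127.8 pbw)
  TiO2: 134.6·0.9901 = 133.3 pbw (target 133.3 pbw)
  SiO2: 41.15·0.6372 + 571.3·0.9950 = 594.7 pbw (target 594.6 pbw)
  MgO: 41.15·0.3132 + 269.8·0.4803 = 142.5 pbw (target 142.5 pbw)
Auditing the glass mass value: batch total minus LOI = 999.9 pbw (summing oxide targets gives 999.9 pbw; versus the stated basis of 999.9 pbw — rounding explains the deltas).
Total batch = Σ batch = 1199 pbw; the LOI term Σ batch·LOI equals 199.1 pbw; yield = glass ÷ total batch = 83.40%.

Revised batch per 999.9 pbw fused product:
  Strontianite: 182.1 pbw
  Talc: 41.15 pbw
  MgCO3: 269.8 pbw
  Silica sand: 571.3 pbw
  Rutile: 134.6 pbw
Total batch = 1199 pbw; LOI loss = 199.1 pbw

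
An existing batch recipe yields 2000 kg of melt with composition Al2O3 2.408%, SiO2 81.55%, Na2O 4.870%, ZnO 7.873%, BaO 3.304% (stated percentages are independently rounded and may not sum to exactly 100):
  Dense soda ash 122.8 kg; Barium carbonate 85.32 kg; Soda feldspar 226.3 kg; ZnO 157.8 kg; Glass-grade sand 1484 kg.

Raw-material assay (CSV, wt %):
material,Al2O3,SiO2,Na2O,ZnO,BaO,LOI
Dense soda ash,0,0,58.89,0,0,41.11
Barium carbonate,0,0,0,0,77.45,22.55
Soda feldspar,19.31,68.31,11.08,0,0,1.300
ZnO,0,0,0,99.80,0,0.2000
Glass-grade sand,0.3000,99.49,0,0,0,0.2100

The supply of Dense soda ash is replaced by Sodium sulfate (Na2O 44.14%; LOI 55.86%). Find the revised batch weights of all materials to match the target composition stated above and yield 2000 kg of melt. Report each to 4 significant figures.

Revised batch per 2000 kg melt:
  Sodium sulfate: 163.8 kg
  Barium carbonate: 85.32 kg
  Soda feldspar: 226.3 kg
  ZnO: 157.8 kg
  Glass-grade sand: 1484 kg
Total batch = 2117 kg; LOI loss = 117.1 kg

Intermediates are displayed rounded to 4 significant digits at each printed step; the whole derivation maintains full precision at all times — each reported figure carries a single rounding; all derived quantities, including the five compositions, net glass mass, LOI, totals, yield, are re-derived starting from the weights per 2000 kg of glass at exact precision, exactly as shown in the problem or the answer.
Target masses of each oxide per 2000 kg melt:
  Al2O3: 2.408% × 2000 = 48.16 kg
  SiO2: 81.55% × 2000 = 1631 kg
  Na2O: 4.870% × 2000 = 97.40 kg
  ZnO: 7.873% × 2000 = 157.5 kg
  BaO: 3.304% × 2000 = 66.08 kg
Verifying the oxide balance applying the batch weights above, for the quoted basis mass (oxide sums agree with the targets once rounding is allowed for):
  Al2O3: 226.3·0.1931 + 1484·0.003000 = 48.15 kg (target 48.16 kg)
  SiO2: 226.3·0.6831 + 1484·0.9949 = 1631 kg (target 1631 kg)
  Na2O: 163.8·0.4414 + 226.3·0.1108 = 97.38 kg (target 97.40 kg)
  ZnO: 157.8·0.9980 = 157.5 kg (target 157.5 kg)
  BaO: 85.32·0.7745 = 66.08 kg (target 66.08 kg)
Consistency of the glass mass: whole batch net of LOI = 2000 kg (per-oxide target masses sum to 2000 kg; the stated basis being 2000 kg — rounding explains the deltas).
Batch grand total — Σ batch = 2117 kg; Σ batch·LOI gives LOI loss = 117.1 kg; as yield: glass ÷ batch → 94.47%.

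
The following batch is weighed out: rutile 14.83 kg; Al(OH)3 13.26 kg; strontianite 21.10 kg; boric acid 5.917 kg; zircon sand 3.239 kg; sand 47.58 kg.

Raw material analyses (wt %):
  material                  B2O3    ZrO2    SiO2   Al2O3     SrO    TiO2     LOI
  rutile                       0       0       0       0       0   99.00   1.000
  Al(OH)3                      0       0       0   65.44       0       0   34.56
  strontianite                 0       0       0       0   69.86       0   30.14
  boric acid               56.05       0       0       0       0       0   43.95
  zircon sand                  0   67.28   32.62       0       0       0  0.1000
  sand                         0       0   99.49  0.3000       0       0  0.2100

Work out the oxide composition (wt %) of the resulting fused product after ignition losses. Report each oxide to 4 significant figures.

In-progress results are printed, rounded to four significant figures, alongside each step; the working math holds exact precision from start to finish — each reported figure undergoes a single rounding. All derived quantities are recomputed in exact precision (the six compositions, glass mass, LOI, yield, the totals) using the weight values on 92.13 kg of glass, precisely as stated by problem or answer.
Oxide-by-oxide delivered mass:
  B2O3: 5.917·0.5605 = 3.316 kg
  ZrO2: 3.239·0.6728 = 2.179 kg
  SiO2: 3.239·0.3262 + 47.58·0.9949 = 48.39 kg
  Al2O3: 13.26·0.6544 + 47.58·0.003000 = 8.820 kg
  SrO: 21.10·0.6986 = 14.74 kg
  TiO2: 14.83·0.9900 = 14.68 kg
LOI: 14.83·0.01000 + 13.26·0.3456 + 21.10·0.3014 + 5.917·0.4395 + 3.239·0.001000 + 47.58·0.002100 = 13.79 kg
Resulting glass, batch − LOI: 105.9 − 13.79 = 92.13 kg (matching Σ of the oxides)
wt % = oxide mass / glass mass × 100

Glass mass = 92.13 kg (batch 105.9 − LOI 13.79).
Composition: B2O3 3.600%, ZrO2 2.365%, SiO2 52.53%, Al2O3 9.573%, SrO 16.00%, TiO2 15.94%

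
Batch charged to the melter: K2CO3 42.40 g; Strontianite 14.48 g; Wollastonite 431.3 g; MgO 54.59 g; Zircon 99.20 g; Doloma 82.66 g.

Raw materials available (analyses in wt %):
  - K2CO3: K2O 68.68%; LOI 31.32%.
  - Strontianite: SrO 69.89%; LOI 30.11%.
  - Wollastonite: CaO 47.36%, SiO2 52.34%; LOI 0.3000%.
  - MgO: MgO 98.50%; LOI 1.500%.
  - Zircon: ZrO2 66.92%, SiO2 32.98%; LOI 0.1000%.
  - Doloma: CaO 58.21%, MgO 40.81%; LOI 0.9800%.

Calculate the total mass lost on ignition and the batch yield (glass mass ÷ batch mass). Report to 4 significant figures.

LOI loss = 20.66 g; glass = 704.0 g; yield = 97.15%

Every computation runs at exact precision through every step — intermediates appear rounded to 4 significant digits on the page. A single rounding yields every reported number. All derived quantities are recomputed at full float precision (totals, LOI, six oxide percentages, net glass mass, yield) starting from the weights on 704.0 g of glass as given in problem or answer.
Each material's LOI contribution:
  K2CO3: 42.40 × 0.3132 = 13.28 g
  Strontianite: 14.48 × 0.3011 = 4.360 g
  Wollastonite: 431.3 × 0.003000 = 1.294 g
  MgO: 54.59 × 0.01500 = 0.8188 g
  Zircon: 99.20 × 0.001000 = 0.09920 g
  Doloma: 82.66 × 0.009800 = 0.8101 g
Total LOI = 20.66 g
Glass = batch − LOI = 724.6 − 20.66 = 704.0 g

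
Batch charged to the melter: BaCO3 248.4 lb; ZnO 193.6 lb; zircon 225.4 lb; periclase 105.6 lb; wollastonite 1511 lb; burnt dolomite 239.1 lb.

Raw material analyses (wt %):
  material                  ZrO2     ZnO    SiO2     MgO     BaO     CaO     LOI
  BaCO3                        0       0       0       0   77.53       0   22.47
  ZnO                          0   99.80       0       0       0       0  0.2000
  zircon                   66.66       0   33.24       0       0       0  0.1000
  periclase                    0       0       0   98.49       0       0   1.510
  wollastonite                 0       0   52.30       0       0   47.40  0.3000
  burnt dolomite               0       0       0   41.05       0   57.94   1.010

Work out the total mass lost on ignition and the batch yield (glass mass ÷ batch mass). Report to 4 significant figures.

LOI loss = 64.97 lb; glass = 2458 lb; yield = 97.42%

All arithmetic runs at full float precision from start to finish. Values along the way are shown rounded off to 4 significant digits between the steps; every reported figure receives exactly one rounding. All derived quantities, including yield, totals, six oxide percentages, ignition loss, net glass mass, are recomputed starting from the weights per 2458 lb of glass at full precision as they appear in question or answer.
Per-material ignition loss:
  BaCO3: 248.4 × 0.2247 = 55.82 lb
  ZnO: 193.6 × 0.002000 = 0.3872 lb
  zircon: 225.4 × 0.001000 = 0.2254 lb
  periclase: 105.6 × 0.01510 = 1.595 lb
  wollastonite: 1511 × 0.003000 = 4.533 lb
  burnt dolomite: 239.1 × 0.01010 = 2.415 lb
Total LOI = 64.97 lb
Glass = batch − LOI = 2523 − 64.97 = 2458 lb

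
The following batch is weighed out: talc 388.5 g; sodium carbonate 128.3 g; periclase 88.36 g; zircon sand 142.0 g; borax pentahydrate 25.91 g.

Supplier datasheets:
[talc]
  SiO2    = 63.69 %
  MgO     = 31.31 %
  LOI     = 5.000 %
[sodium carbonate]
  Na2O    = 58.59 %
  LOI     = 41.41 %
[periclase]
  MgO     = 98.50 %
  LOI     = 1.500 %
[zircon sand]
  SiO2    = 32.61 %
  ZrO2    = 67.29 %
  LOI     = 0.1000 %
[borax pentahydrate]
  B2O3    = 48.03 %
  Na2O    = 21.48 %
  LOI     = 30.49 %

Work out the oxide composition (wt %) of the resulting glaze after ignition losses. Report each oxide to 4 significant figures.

In-progress results are printed with 4-significant-digit rounding on the page — the whole derivation carries exact precision at every stage — every reported figure is rounded only once; the derived quantities, which include yield, five oxide percentages, LOI, the totals, net glass mass, are recomputed at full float precision, as given in either problem or answer, starting from the weights per 691.1 g of glass.
Mass of each oxide from the mix:
  SiO2: 388.5·0.6369 + 142.0·0.3261 = 293.7 g
  B2O3: 25.91·0.4803 = 12.44 g
  MgO: 388.5·0.3131 + 88.36·0.9850 = 208.7 g
  ZrO2: 142.0·0.6729 = 95.55 g
  Na2O: 128.3·0.5859 + 25.91·0.2148 = 80.74 g
LOI: 388.5·0.05000 + 128.3·0.4141 + 88.36·0.01500 + 142.0·0.001000 + 25.91·0.3049 = 81.92 g
Net of LOI, the glass mass = 773.1 − 81.92 = 691.1 g (= Σ oxide masses)
wt % = oxide mass / glass mass × 100

Glass mass = 691.1 g (batch 773.1 − LOI 81.92).
Composition: SiO2 42.50%, B2O3 1.801%, MgO 30.19%, ZrO2 13.83%, Na2O 11.68%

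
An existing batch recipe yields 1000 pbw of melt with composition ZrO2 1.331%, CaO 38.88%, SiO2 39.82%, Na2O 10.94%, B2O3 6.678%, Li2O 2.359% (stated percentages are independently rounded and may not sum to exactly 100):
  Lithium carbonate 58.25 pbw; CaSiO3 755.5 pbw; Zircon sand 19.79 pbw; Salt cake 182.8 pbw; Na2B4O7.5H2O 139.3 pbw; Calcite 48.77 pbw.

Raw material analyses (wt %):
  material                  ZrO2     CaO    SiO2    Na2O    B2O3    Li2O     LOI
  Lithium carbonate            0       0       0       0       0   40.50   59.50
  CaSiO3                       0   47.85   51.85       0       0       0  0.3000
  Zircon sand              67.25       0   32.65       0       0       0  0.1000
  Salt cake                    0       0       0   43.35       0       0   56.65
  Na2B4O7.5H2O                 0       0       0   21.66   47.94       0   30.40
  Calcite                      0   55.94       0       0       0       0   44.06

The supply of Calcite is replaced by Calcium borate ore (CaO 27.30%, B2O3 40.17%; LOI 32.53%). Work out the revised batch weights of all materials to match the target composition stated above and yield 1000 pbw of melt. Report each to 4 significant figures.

Revised batch per 1000 pbw melt:
  Lithium carbonate: 58.25 pbw
  CaSiO3: 755.5 pbw
  Zircon sand: 19.79 pbw
  Salt cake: 224.6 pbw
  Na2B4O7.5H2O: 55.56 pbw
  Calcium borate ore: 99.94 pbw
Total batch = 1214 pbw; LOI loss = 213.6 pbw

Mid-chain values are shown with 4-significant-digit rounding on the page; the working math holds full float precision in all steps — every reported figure includes exactly one rounding. Derived quantities, which include glass mass, yield, ignition loss, the six compositions, totals, are carried at full precision, as given in problem or answer, from the weighed amounts per 1000 pbw of glass.
Oxide mass targets, per 1000 pbw melt:
  ZrO2: 1.331% × 1000 = 13.31 pbw
  CaO: 38.88% × 1000 = 388.8 pbw
  SiO2: 39.82% × 1000 = 398.2 pbw
  Na2O: 10.94% × 1000 = 109.4 pbw
  B2O3: 6.678% × 1000 = 66.78 pbw
  Li2O: 2.359% × 1000 = 23.59 pbw
A balance pass over the oxides, applying the batch weights above, versus the basis set out (sum by sum, the targets are met net of answer rounding effects):
  ZrO2: 19.79·0.6725 = 13.31 pbw (target 13.31 pbw)
  CaO: 755.5·0.4785 + 99.94·0.2730 = 388.8 pbw (target 388.8 pbw)
  SiO2: 755.5·0.5185 + 19.79·0.3265 = 398.2 pbw (target 398.2 pbw)
  Na2O: 224.6·0.4335 + 55.56·0.2166 = 109.4 pbw (target 109.4 pbw)
  B2O3: 55.56·0.4794 + 99.94·0.4017 = 66.78 pbw (target 66.78 pbw)
  Li2O: 58.25·0.4050 = 23.59 pbw (target 23.59 pbw)
Consistency of the glass mass: batch Σ − ignition loss = 1000 pbw (summing oxide targets gives 1000 pbw; against the stated basis, 1000 pbw — rounding explains the deltas).
Batch grand total — Σ batch = 1214 pbw; LOI removed, Σ of batch·LOI: 213.6 pbw; glass ÷ batch gives a yield of 82.40%.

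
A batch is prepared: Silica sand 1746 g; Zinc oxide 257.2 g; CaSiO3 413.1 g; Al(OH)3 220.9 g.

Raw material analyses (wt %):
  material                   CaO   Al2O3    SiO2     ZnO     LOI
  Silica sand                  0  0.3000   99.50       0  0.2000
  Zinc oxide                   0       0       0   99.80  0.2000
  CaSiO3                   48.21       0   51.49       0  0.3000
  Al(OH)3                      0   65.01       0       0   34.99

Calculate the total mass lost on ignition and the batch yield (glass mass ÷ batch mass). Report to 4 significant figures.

The whole derivation holds full float precision from first step to last — mid-chain values are displayed rounded to four significant digits on the page. Every reported number takes just one rounding. The derived quantities are carried in exact precision (yield, ignition loss, the totals, the four compositions, net glass mass) starting from the weights per 2555 g of glass, as quoted within the problem or answer text.
Loss on ignition, line by line:
  Silica sand: 1746 × 0.002000 = 3.492 g
  Zinc oxide: 257.2 × 0.002000 = 0.5144 g
  CaSiO3: 413.1 × 0.003000 = 1.239 g
  Al(OH)3: 220.9 × 0.3499 = 77.29 g
Total LOI = 82.54 g
Glass = batch − LOI = 2637 − 82.54 = 2555 g

LOI loss = 82.54 g; glass = 2555 g; yield = 96.87%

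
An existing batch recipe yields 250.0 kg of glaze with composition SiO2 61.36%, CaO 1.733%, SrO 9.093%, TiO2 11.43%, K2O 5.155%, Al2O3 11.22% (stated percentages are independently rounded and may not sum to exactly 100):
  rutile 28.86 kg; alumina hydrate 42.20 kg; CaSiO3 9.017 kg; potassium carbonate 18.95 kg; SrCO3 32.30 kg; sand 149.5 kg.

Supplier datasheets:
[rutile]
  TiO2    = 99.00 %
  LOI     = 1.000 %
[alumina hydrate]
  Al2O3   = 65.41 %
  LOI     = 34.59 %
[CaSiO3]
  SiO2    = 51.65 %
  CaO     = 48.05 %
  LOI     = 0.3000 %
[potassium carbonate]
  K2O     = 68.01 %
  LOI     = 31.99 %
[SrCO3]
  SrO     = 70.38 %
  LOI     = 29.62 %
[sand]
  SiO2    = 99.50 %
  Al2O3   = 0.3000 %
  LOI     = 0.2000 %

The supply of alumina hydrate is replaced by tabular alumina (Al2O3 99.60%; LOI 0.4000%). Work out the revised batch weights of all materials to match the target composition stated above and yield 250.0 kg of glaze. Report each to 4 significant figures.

Intermediates appear (rounded to four significant digits) between the steps. All internal work maintains full precision from first step to last — each reported figure takes just one rounding — derived quantities, which include the yield, the six compositions, the totals, LOI, glass mass, are computed at full float precision, as written in the problem or the answer, using the weight values per 250.0 kg of glass.
Oxide mass targets, per 250.0 kg glaze:
  SiO2: 61.36% × 250.0 = 153.4 kg
  CaO: 1.733% × 250.0 = 4.332 kg
  SrO: 9.093% × 250.0 = 22.73 kg
  TiO2: 11.43% × 250.0 = 28.58 kg
  K2O: 5.155% × 250.0 = 12.89 kg
  Al2O3: 11.22% × 250.0 = 28.05 kg
Verifying the oxide balance using the reported weights, at the basis given (summed amounts equal target values modulo rounding of the values):
  SiO2: 9.017·0.5165 + 149.5·0.9950 = 153.4 kg (target 153.4 kg)
  CaO: 9.017·0.4805 = 4.333 kg (target 4.332 kg)
  SrO: 32.30·0.7038 = 22.73 kg (target 22.73 kg)
  TiO2: 28.86·0.9900 = 28.57 kg (target 28.58 kg)
  K2O: 18.95·0.6801 = 12.89 kg (target 12.89 kg)
  Al2O3: 27.71·0.9960 + 149.5·0.003000 = 28.05 kg (target 28.05 kg)
Glass-mass bookkeeping: whole batch net of LOI = 250.0 kg (targets for the oxides total 250.0 kg; versus the stated basis of 250.0 kg — a pure rounding effect).
Total batch = Σ batch = 266.3 kg; LOI removed, Σ of batch·LOI: 16.35 kg; yield, glass over the total, = 93.86%.

Revised batch per 250.0 kg glaze:
  rutile: 28.86 kg
  tabular alumina: 27.71 kg
  CaSiO3: 9.017 kg
  potassium carbonate: 18.95 kg
  SrCO3: 32.30 kg
  sand: 149.5 kg
Total batch = 266.3 kg; LOI loss = 16.35 kg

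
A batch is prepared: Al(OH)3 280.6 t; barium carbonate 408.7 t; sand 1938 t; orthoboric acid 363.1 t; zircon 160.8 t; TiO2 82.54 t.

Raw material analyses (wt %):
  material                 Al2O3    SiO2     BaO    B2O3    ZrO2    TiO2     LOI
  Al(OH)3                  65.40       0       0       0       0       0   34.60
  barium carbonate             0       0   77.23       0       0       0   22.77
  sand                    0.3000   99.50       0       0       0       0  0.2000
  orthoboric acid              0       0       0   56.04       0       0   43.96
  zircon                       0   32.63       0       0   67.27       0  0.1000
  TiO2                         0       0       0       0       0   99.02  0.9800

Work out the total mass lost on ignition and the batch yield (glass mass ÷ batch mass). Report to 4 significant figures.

Every computation keeps full precision throughout. Working values are displayed rounded to 4 significant digits when written out. Each reported result undergoes a single rounding; all derived quantities are computed at full precision (glass mass, the totals, six oxide percentages, LOI, yield) using the weight values on 2879 t of glass, as quoted within the problem or answer text.
Ignition loss by material:
  Al(OH)3: 280.6 × 0.3460 = 97.09 t
  barium carbonate: 408.7 × 0.2277 = 93.06 t
  sand: 1938 × 0.002000 = 3.876 t
  orthoboric acid: 363.1 × 0.4396 = 159.6 t
  zircon: 160.8 × 0.001000 = 0.1608 t
  TiO2: 82.54 × 0.009800 = 0.8089 t
Total LOI = 354.6 t
Glass = batch − LOI = 3234 − 354.6 = 2879 t

LOI loss = 354.6 t; glass = 2879 t; yield = 89.03%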